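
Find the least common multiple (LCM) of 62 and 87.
5394

First find GCD(62, 87) using the Euclidean algorithm:
62 = 0 × 87 + 62
87 = 1 × 62 + 25
62 = 2 × 25 + 12
25 = 2 × 12 + 1
12 = 12 × 1 + 0
GCD(62, 87) = 1

LCM formula: LCM(a, b) = (a × b) / GCD(a, b)
LCM(62, 87) = (62 × 87) / 1
LCM(62, 87) = 5394 / 1
LCM(62, 87) = 5394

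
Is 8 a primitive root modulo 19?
p - 1 = 18 has prime divisors 2, 3. Check 8^(18/q) mod 19 for each: 8^(18/2) = 8^9 ≡ 18, 8^(18/3) = 8^6 ≡ 1 (mod 19). Since 8^6 ≡ 1 (mod 19), the order of 8 divides 6 (in fact the order is 6) ≠ 18, so it is not a primitive root.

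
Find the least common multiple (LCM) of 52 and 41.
2132

First find GCD(52, 41) using the Euclidean algorithm:
52 = 1 × 41 + 11
41 = 3 × 11 + 8
11 = 1 × 8 + 3
8 = 2 × 3 + 2
3 = 1 × 2 + 1
2 = 2 × 1 + 0
GCD(52, 41) = 1

LCM formula: LCM(a, b) = (a × b) / GCD(a, b)
LCM(52, 41) = (52 × 41) / 1
LCM(52, 41) = 2132 / 1
LCM(52, 41) = 2132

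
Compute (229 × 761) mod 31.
18

(229 × 761) = 174269
174269 mod 31 = 18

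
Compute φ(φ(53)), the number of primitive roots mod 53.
Number of primitive roots mod 53 = φ(52) = 24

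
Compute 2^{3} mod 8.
0

Using successive squaring:
Binary expansion of 3: 11
Powers of 2 mod 8 (each is the square of the previous):
  2^1 ≡ 2 (mod 8)
  2^2 ≡ 2² = 4 ≡ 4 (mod 8)
3 = 2 + 1, so 2^3 = 2^2 × 2^1 ≡ 4 × 2 (mod 8)
Multiplying step by step:
  4 × 2 = 8 ≡ 0 (mod 8)
Result: 2^3 ≡ 0 (mod 8)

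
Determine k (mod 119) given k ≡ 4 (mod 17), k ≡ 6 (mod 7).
55

Using the Chinese Remainder Theorem:
M = product of moduli = 119
For equation 1: M_1 = 7, 7 ≡ 7 (mod 17), inverse of 7 mod 17 is 5 (check: 7 × 5 = 35 ≡ 1 (mod 17))
For equation 2: M_2 = 17, 17 ≡ 3 (mod 7), inverse of 17 mod 7 is 5 (check: 3 × 5 = 15 ≡ 1 (mod 7))
Combine: k ≡ Σ r_i×M_i×(M_i⁻¹ mod m_i) = 4×7×5 + 6×17×5 = 140 + 510 = 650
650 mod 119 = 55
k ≡ 55 (mod 119)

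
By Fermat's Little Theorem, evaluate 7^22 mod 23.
By Fermat's Little Theorem, 7^{22} ≡ 1 (mod 23) since 23 is prime and gcd(7, 23) = 1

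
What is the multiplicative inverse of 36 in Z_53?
36^(-1) ≡ 28 (mod 53). Verification: 36 × 28 = 1008 ≡ 1 (mod 53)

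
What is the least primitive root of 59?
2

A primitive root g modulo p has order p-1 = 58
Prime divisors of 58: [2, 29]
g is a primitive root iff g^(58/q) ≢ 1 (mod 59) for each prime divisor q
Testing small values:
  g = 2: 2^29 ≡ 58, 2^2 ≡ 4 (mod 59) → none is 1, primitive root!
The smallest primitive root is 2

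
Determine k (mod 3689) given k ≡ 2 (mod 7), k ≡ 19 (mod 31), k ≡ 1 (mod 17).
205

Using the Chinese Remainder Theorem:
M = product of moduli = 3689
For equation 1: M_1 = 527, 527 ≡ 2 (mod 7), inverse of 527 mod 7 is 4 (check: 2 × 4 = 8 ≡ 1 (mod 7))
For equation 2: M_2 = 119, 119 ≡ 26 (mod 31), inverse of 119 mod 31 is 6 (check: 26 × 6 = 156 ≡ 1 (mod 31))
For equation 3: M_3 = 217, 217 ≡ 13 (mod 17), inverse of 217 mod 17 is 4 (check: 13 × 4 = 52 ≡ 1 (mod 17))
Combine: k ≡ Σ r_i×M_i×(M_i⁻¹ mod m_i) = 2×527×4 + 19×119×6 + 1×217×4 = 4216 + 13566 + 868 = 18650
18650 mod 3689 = 205
k ≡ 205 (mod 3689)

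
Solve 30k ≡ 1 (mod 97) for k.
30^(-1) ≡ 55 (mod 97). Verification: 30 × 55 = 1650 ≡ 1 (mod 97)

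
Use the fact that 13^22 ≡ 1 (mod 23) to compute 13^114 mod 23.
By Fermat: 13^{22} ≡ 1 (mod 23). 114 = 5×22 + 4. So 13^{114} ≡ 13^{4} ≡ 18 (mod 23)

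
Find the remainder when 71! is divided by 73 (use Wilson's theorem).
(72)! = (71)! × (72) ≡ -1 (mod 73). So (71)! ≡ -1 × (72)^(-1) ≡ (-1)×(-1) = 1 (mod 73)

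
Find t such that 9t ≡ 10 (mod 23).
19

Since gcd(9, 23) = 1 divides 10, a solution exists.
Multiply both sides by the inverse of 9 mod 23:
  9^(-1) mod 23 = 18
  x ≡ 18 × 10 ≡ 180 ≡ 19 (mod 23)
Verification: 9 × 19 = 171 = 7 × 23 + 10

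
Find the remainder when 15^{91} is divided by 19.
By Fermat: 15^{18} ≡ 1 (mod 19). 91 = 5×18 + 1. So 15^{91} ≡ 15^{1} ≡ 15 (mod 19)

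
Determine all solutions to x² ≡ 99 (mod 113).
The square roots of 99 mod 113 are 41 and 72. Verify: 41² = 1681 ≡ 99 (mod 113)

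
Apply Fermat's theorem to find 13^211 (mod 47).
By Fermat: 13^{46} ≡ 1 (mod 47). 211 = 4×46 + 27. So 13^{211} ≡ 13^{27} ≡ 15 (mod 47)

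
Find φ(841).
812

Prime factorization: 841 = 29^2
Using the formula φ(n) = n × Π(1 - 1/p) for each prime factor p:
φ(841) = 841 × (1 - 1/29)
φ(841) = 812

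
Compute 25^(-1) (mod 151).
25^(-1) ≡ 145 (mod 151). Verification: 25 × 145 = 3625 ≡ 1 (mod 151)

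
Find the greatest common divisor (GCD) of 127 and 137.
1

Using the Euclidean algorithm:
127 = 0 × 137 + 127
137 = 1 × 127 + 10
127 = 12 × 10 + 7
10 = 1 × 7 + 3
7 = 2 × 3 + 1
3 = 3 × 1 + 0

GCD(127, 137) = 1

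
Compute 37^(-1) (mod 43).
37^(-1) ≡ 7 (mod 43). Verification: 37 × 7 = 259 ≡ 1 (mod 43)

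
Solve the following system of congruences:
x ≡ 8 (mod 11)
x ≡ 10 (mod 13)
140

Using the Chinese Remainder Theorem:
M = product of moduli = 143
For equation 1: M_1 = 13, 13 ≡ 2 (mod 11), inverse of 13 mod 11 is 6 (check: 2 × 6 = 12 ≡ 1 (mod 11))
For equation 2: M_2 = 11, 11 ≡ 11 (mod 13), inverse of 11 mod 13 is 6 (check: 11 × 6 = 66 ≡ 1 (mod 13))
Combine: x ≡ Σ r_i×M_i×(M_i⁻¹ mod m_i) = 8×13×6 + 10×11×6 = 624 + 660 = 1284
1284 mod 143 = 140
x ≡ 140 (mod 143)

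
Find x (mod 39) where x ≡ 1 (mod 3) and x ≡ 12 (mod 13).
M = 3 × 13 = 39. M₁ = 13, y₁ ≡ 1 (mod 3). M₂ = 3, y₂ ≡ 9 (mod 13). x = 1×13×1 + 12×3×9 ≡ 25 (mod 39)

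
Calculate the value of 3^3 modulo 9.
3 = 2 + 1 (binary 11). Repeated squaring mod 9: 3^1 ≡ 3; 3^2 ≡ 3² = 9 ≡ 0. Multiply: 3^3 = 3^2 × 3^1 ≡ 0 × 3 (mod 9): 0 × 3 = 0 ≡ 0. So 3^3 ≡ 0 (mod 9).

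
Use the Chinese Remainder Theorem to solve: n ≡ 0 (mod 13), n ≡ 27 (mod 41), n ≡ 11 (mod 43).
10933

Using the Chinese Remainder Theorem:
M = product of moduli = 22919
For equation 1: M_1 = 1763, 1763 ≡ 8 (mod 13), inverse of 1763 mod 13 is 5 (check: 8 × 5 = 40 ≡ 1 (mod 13))
For equation 2: M_2 = 559, 559 ≡ 26 (mod 41), inverse of 559 mod 41 is 30 (check: 26 × 30 = 780 ≡ 1 (mod 41))
For equation 3: M_3 = 533, 533 ≡ 17 (mod 43), inverse of 533 mod 43 is 38 (check: 17 × 38 = 646 ≡ 1 (mod 43))
Combine: n ≡ Σ r_i×M_i×(M_i⁻¹ mod m_i) = 0×1763×5 + 27×559×30 + 11×533×38 = 0 + 452790 + 222794 = 675584
675584 mod 22919 = 10933
n ≡ 10933 (mod 22919)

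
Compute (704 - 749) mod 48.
3

(704 - 749) = -45
-45 mod 48 = 3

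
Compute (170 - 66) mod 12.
8

(170 - 66) = 104
104 mod 12 = 8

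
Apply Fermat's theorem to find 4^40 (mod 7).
By Fermat: 4^{6} ≡ 1 (mod 7). 40 = 6×6 + 4. So 4^{40} ≡ 4^{4} ≡ 4 (mod 7)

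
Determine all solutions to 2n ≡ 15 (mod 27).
21

Since gcd(2, 27) = 1 divides 15, a solution exists.
Multiply both sides by the inverse of 2 mod 27:
  2^(-1) mod 27 = 14
  x ≡ 14 × 15 ≡ 210 ≡ 21 (mod 27)
Verification: 2 × 21 = 42 = 1 × 27 + 15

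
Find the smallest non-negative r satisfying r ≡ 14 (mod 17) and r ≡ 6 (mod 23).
M = 17 × 23 = 391. M₁ = 23, y₁ ≡ 3 (mod 17). M₂ = 17, y₂ ≡ 19 (mod 23). r = 14×23×3 + 6×17×19 ≡ 167 (mod 391)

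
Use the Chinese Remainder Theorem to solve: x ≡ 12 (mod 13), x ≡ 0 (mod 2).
12

Using the Chinese Remainder Theorem:
M = product of moduli = 26
For equation 1: M_1 = 2, 2 ≡ 2 (mod 13), inverse of 2 mod 13 is 7 (check: 2 × 7 = 14 ≡ 1 (mod 13))
For equation 2: M_2 = 13, 13 ≡ 1 (mod 2), inverse of 13 mod 2 is 1 (check: 1 × 1 = 1 ≡ 1 (mod 2))
Combine: x ≡ Σ r_i×M_i×(M_i⁻¹ mod m_i) = 12×2×7 + 0×13×1 = 168 + 0 = 168
168 mod 26 = 12
x ≡ 12 (mod 26)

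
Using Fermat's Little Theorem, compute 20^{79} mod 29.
23

By Fermat's Little Theorem, a^(p-1) ≡ 1 (mod p) for prime p and gcd(a, p) = 1
Here p = 29, so 20^28 ≡ 1 (mod 29)
We can reduce the exponent: 79 mod 28 = 23
So 20^79 ≡ 20^23 (mod 29)
Computing: 20^23 mod 29 = 23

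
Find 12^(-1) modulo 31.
13

Using Extended Euclidean Algorithm:
gcd(12, 31) = 1
Bezout coefficients: 12 × 13 + 31 × -5 = 1
So 12 × 13 ≡ 1 (mod 31)
The inverse is 13 mod 31 = 13
Verification: 12 × 13 = 156 = 5 × 31 + 1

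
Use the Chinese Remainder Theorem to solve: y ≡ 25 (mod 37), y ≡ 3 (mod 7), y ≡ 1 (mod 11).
1431

Using the Chinese Remainder Theorem:
M = product of moduli = 2849
For equation 1: M_1 = 77, 77 ≡ 3 (mod 37), inverse of 77 mod 37 is 25 (check: 3 × 25 = 75 ≡ 1 (mod 37))
For equation 2: M_2 = 407, 407 ≡ 1 (mod 7), inverse of 407 mod 7 is 1 (check: 1 × 1 = 1 ≡ 1 (mod 7))
For equation 3: M_3 = 259, 259 ≡ 6 (mod 11), inverse of 259 mod 11 is 2 (check: 6 × 2 = 12 ≡ 1 (mod 11))
Combine: y ≡ Σ r_i×M_i×(M_i⁻¹ mod m_i) = 25×77×25 + 3×407×1 + 1×259×2 = 48125 + 1221 + 518 = 49864
49864 mod 2849 = 1431
y ≡ 1431 (mod 2849)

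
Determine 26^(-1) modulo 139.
26^(-1) ≡ 123 (mod 139). Verification: 26 × 123 = 3198 ≡ 1 (mod 139)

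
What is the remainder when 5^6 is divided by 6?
6 = 4 + 2 (binary 110). Repeated squaring mod 6: 5^1 ≡ 5; 5^2 ≡ 5² = 25 ≡ 1; 5^4 ≡ 1² = 1 ≡ 1. Multiply: 5^6 = 5^4 × 5^2 ≡ 1 × 1 (mod 6): 1 × 1 = 1 ≡ 1. So 5^6 ≡ 1 (mod 6).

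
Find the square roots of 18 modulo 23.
The square roots of 18 mod 23 are 8 and 15. Verify: 8² = 64 ≡ 18 (mod 23)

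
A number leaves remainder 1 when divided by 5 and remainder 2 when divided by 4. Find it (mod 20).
M = 5 × 4 = 20. M₁ = 4, y₁ ≡ 4 (mod 5). M₂ = 5, y₂ ≡ 1 (mod 4). t = 1×4×4 + 2×5×1 ≡ 6 (mod 20)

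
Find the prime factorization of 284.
2^2 × 71

Divide by primes starting from smallest:
284 ÷ 2 = 142
142 ÷ 2 = 71
71 ÷ 71 = 1

284 = 2^2 × 71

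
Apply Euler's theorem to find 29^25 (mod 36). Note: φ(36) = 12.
By Euler: 29^{12} ≡ 1 (mod 36) since gcd(29, 36) = 1. 25 = 2×12 + 1. So 29^{25} ≡ 29^{1} ≡ 29 (mod 36)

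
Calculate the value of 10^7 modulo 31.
7 = 4 + 2 + 1 (binary 111). Repeated squaring mod 31: 10^1 ≡ 10; 10^2 ≡ 10² = 100 ≡ 7; 10^4 ≡ 7² = 49 ≡ 18. Multiply: 10^7 = 10^4 × 10^2 × 10^1 ≡ 18 × 7 × 10 (mod 31): 18 × 7 = 126 ≡ 2; 2 × 10 = 20 ≡ 20. So 10^7 ≡ 20 (mod 31).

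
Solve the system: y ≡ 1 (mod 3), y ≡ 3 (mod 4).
M = 3 × 4 = 12. M₁ = 4, y₁ ≡ 1 (mod 3). M₂ = 3, y₂ ≡ 3 (mod 4). y = 1×4×1 + 3×3×3 ≡ 7 (mod 12)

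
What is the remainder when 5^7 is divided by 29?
7 = 4 + 2 + 1 (binary 111). Repeated squaring mod 29: 5^1 ≡ 5; 5^2 ≡ 5² = 25 ≡ 25; 5^4 ≡ 25² = 625 ≡ 16. Multiply: 5^7 = 5^4 × 5^2 × 5^1 ≡ 16 × 25 × 5 (mod 29): 16 × 25 = 400 ≡ 23; 23 × 5 = 115 ≡ 28. So 5^7 ≡ 28 (mod 29).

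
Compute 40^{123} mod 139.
48

Using successive squaring:
Binary expansion of 123: 1111011
Powers of 40 mod 139 (each is the square of the previous):
  40^1 ≡ 40 (mod 139)
  40^2 ≡ 40² = 1600 ≡ 71 (mod 139)
  40^4 ≡ 71² = 5041 ≡ 37 (mod 139)
  40^8 ≡ 37² = 1369 ≡ 118 (mod 139)
  40^16 ≡ 118² = 13924 ≡ 24 (mod 139)
  40^32 ≡ 24² = 576 ≡ 20 (mod 139)
  40^64 ≡ 20² = 400 ≡ 122 (mod 139)
123 = 64 + 32 + 16 + 8 + 2 + 1, so 40^123 = 40^64 × 40^32 × 40^16 × 40^8 × 40^2 × 40^1 ≡ 122 × 20 × 24 × 118 × 71 × 40 (mod 139)
Multiplying step by step:
  122 × 20 = 2440 ≡ 77 (mod 139)
  77 × 24 = 1848 ≡ 41 (mod 139)
  41 × 118 = 4838 ≡ 112 (mod 139)
  112 × 71 = 7952 ≡ 29 (mod 139)
  29 × 40 = 1160 ≡ 48 (mod 139)
Result: 40^123 ≡ 48 (mod 139)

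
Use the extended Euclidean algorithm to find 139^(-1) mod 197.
Extended GCD: 139(-17) + 197(12) = 1. So 139^(-1) ≡ 180 ≡ 180 (mod 197). Verify: 139 × 180 = 25020 ≡ 1 (mod 197)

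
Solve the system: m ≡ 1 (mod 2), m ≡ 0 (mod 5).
M = 2 × 5 = 10. M₁ = 5, y₁ ≡ 1 (mod 2). M₂ = 2, y₂ ≡ 3 (mod 5). m = 1×5×1 + 0×2×3 ≡ 5 (mod 10)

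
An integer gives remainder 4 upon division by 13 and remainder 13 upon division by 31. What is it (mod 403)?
M = 13 × 31 = 403. M₁ = 31, y₁ ≡ 8 (mod 13). M₂ = 13, y₂ ≡ 12 (mod 31). z = 4×31×8 + 13×13×12 ≡ 199 (mod 403). The smallest positive such number is 199.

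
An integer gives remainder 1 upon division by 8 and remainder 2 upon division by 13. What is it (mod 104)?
M = 8 × 13 = 104. M₁ = 13, y₁ ≡ 5 (mod 8). M₂ = 8, y₂ ≡ 5 (mod 13). z = 1×13×5 + 2×8×5 ≡ 41 (mod 104). The smallest positive such number is 41.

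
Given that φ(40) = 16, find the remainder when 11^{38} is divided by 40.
By Euler: 11^{16} ≡ 1 (mod 40) since gcd(11, 40) = 1. 38 = 2×16 + 6. So 11^{38} ≡ 11^{6} ≡ 1 (mod 40)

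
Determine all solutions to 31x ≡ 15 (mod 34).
29

Since gcd(31, 34) = 1 divides 15, a solution exists.
Multiply both sides by the inverse of 31 mod 34:
  31^(-1) mod 34 = 11
  x ≡ 11 × 15 ≡ 165 ≡ 29 (mod 34)
Verification: 31 × 29 = 899 = 26 × 34 + 15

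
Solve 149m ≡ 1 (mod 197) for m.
149^(-1) ≡ 119 (mod 197). Verification: 149 × 119 = 17731 ≡ 1 (mod 197)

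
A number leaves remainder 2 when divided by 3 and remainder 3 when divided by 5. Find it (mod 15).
M = 3 × 5 = 15. M₁ = 5, y₁ ≡ 2 (mod 3). M₂ = 3, y₂ ≡ 2 (mod 5). z = 2×5×2 + 3×3×2 ≡ 8 (mod 15)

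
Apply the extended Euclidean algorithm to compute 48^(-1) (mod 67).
Extended GCD: 48(7) + 67(-5) = 1. So 48^(-1) ≡ 7 ≡ 7 (mod 67). Verify: 48 × 7 = 336 ≡ 1 (mod 67)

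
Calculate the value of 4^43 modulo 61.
Using repeated squaring. 43 = 32 + 8 + 2 + 1 (binary 101011). Repeated squaring mod 61: 4^1 ≡ 4; 4^2 ≡ 4² = 16 ≡ 16; 4^4 ≡ 16² = 256 ≡ 12; 4^8 ≡ 12² = 144 ≡ 22; 4^16 ≡ 22² = 484 ≡ 57; 4^32 ≡ 57² = 3249 ≡ 16. Multiply: 4^43 = 4^32 × 4^8 × 4^2 × 4^1 ≡ 16 × 22 × 16 × 4 (mod 61): 16 × 22 = 352 ≡ 47; 47 × 16 = 752 ≡ 20; 20 × 4 = 80 ≡ 19. So 4^43 ≡ 19 (mod 61).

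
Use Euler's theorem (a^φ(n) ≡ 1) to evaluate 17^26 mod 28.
By Euler: 17^{12} ≡ 1 (mod 28) since gcd(17, 28) = 1. 26 = 2×12 + 2. So 17^{26} ≡ 17^{2} ≡ 9 (mod 28)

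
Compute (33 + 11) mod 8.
4

(33 + 11) = 44
44 mod 8 = 4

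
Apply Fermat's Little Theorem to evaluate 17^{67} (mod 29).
12

By Fermat's Little Theorem, a^(p-1) ≡ 1 (mod p) for prime p and gcd(a, p) = 1
Here p = 29, so 17^28 ≡ 1 (mod 29)
We can reduce the exponent: 67 mod 28 = 11
So 17^67 ≡ 17^11 (mod 29)
Computing: 17^11 mod 29 = 12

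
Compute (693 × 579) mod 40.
7

(693 × 579) = 401247
401247 mod 40 = 7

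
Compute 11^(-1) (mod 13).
6

Using Extended Euclidean Algorithm:
gcd(11, 13) = 1
Bezout coefficients: 11 × 6 + 13 × -5 = 1
So 11 × 6 ≡ 1 (mod 13)
The inverse is 6 mod 13 = 6
Verification: 11 × 6 = 66 = 5 × 13 + 1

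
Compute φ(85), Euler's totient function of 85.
64

Prime factorization: 85 = 5 × 17
Using the formula φ(n) = n × Π(1 - 1/p) for each prime factor p:
φ(85) = 85 × (1 - 1/5) × (1 - 1/17)
φ(85) = 64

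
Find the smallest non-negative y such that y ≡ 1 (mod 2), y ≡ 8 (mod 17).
25

Using the Chinese Remainder Theorem:
M = product of moduli = 34
For equation 1: M_1 = 17, 17 ≡ 1 (mod 2), inverse of 17 mod 2 is 1 (check: 1 × 1 = 1 ≡ 1 (mod 2))
For equation 2: M_2 = 2, 2 ≡ 2 (mod 17), inverse of 2 mod 17 is 9 (check: 2 × 9 = 18 ≡ 1 (mod 17))
Combine: y ≡ Σ r_i×M_i×(M_i⁻¹ mod m_i) = 1×17×1 + 8×2×9 = 17 + 144 = 161
161 mod 34 = 25
y ≡ 25 (mod 34)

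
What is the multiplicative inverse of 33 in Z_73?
31

Using Extended Euclidean Algorithm:
gcd(33, 73) = 1
Bezout coefficients: 33 × 31 + 73 × -14 = 1
So 33 × 31 ≡ 1 (mod 73)
The inverse is 31 mod 73 = 31
Verification: 33 × 31 = 1023 = 14 × 73 + 1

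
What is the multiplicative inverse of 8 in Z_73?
64

Using Extended Euclidean Algorithm:
gcd(8, 73) = 1
Bezout coefficients: 8 × -9 + 73 × 1 = 1
So 8 × -9 ≡ 1 (mod 73)
The inverse is -9 mod 73 = 64
Verification: 8 × 64 = 512 = 7 × 73 + 1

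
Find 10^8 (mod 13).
8 = 8 (binary 1000). Repeated squaring mod 13: 10^1 ≡ 10; 10^2 ≡ 10² = 100 ≡ 9; 10^4 ≡ 9² = 81 ≡ 3; 10^8 ≡ 3² = 9 ≡ 9. So 10^8 ≡ 9 (mod 13).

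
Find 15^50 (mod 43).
Using Fermat: 15^{42} ≡ 1 (mod 43). 50 ≡ 8 (mod 42). So 15^{50} ≡ 15^{8} ≡ 24 (mod 43)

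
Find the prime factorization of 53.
53

Divide by primes starting from smallest:
53 ÷ 53 = 1

53 = 53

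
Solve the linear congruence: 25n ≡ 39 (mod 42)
15

Since gcd(25, 42) = 1 divides 39, a solution exists.
Multiply both sides by the inverse of 25 mod 42:
  25^(-1) mod 42 = 37
  x ≡ 37 × 39 ≡ 1443 ≡ 15 (mod 42)
Verification: 25 × 15 = 375 = 8 × 42 + 39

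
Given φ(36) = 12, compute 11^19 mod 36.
By Euler: 11^{12} ≡ 1 (mod 36) since gcd(11, 36) = 1. 19 = 1×12 + 7. So 11^{19} ≡ 11^{7} ≡ 11 (mod 36)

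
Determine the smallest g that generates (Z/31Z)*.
3

A primitive root g modulo p has order p-1 = 30
Prime divisors of 30: [2, 3, 5]
g is a primitive root iff g^(30/q) ≢ 1 (mod 31) for each prime divisor q
Testing small values:
  g = 2: 2^15 ≡ 1, 2^10 ≡ 1, 2^6 ≡ 2 (mod 31) → 2^15 ≡ 1, not primitive root
  g = 3: 3^15 ≡ 30, 3^10 ≡ 25, 3^6 ≡ 16 (mod 31) → none is 1, primitive root!
The smallest primitive root is 3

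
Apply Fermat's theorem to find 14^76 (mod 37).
By Fermat: 14^{36} ≡ 1 (mod 37). 76 = 2×36 + 4. So 14^{76} ≡ 14^{4} ≡ 10 (mod 37)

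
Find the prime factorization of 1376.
2^5 × 43

Divide by primes starting from smallest:
1376 ÷ 2 = 688
688 ÷ 2 = 344
344 ÷ 2 = 172
172 ÷ 2 = 86
86 ÷ 2 = 43
43 ÷ 43 = 1

1376 = 2^5 × 43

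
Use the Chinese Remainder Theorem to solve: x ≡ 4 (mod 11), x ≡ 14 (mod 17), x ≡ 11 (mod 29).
2853

Using the Chinese Remainder Theorem:
M = product of moduli = 5423
For equation 1: M_1 = 493, 493 ≡ 9 (mod 11), inverse of 493 mod 11 is 5 (check: 9 × 5 = 45 ≡ 1 (mod 11))
For equation 2: M_2 = 319, 319 ≡ 13 (mod 17), inverse of 319 mod 17 is 4 (check: 13 × 4 = 52 ≡ 1 (mod 17))
For equation 3: M_3 = 187, 187 ≡ 13 (mod 29), inverse of 187 mod 29 is 9 (check: 13 × 9 = 117 ≡ 1 (mod 29))
Combine: x ≡ Σ r_i×M_i×(M_i⁻¹ mod m_i) = 4×493×5 + 14×319×4 + 11×187×9 = 9860 + 17864 + 18513 = 46237
46237 mod 5423 = 2853
x ≡ 2853 (mod 5423)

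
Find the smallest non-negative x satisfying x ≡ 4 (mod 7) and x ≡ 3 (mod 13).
M = 7 × 13 = 91. M₁ = 13, y₁ ≡ 6 (mod 7). M₂ = 7, y₂ ≡ 2 (mod 13). x = 4×13×6 + 3×7×2 ≡ 81 (mod 91)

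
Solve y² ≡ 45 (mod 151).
The square roots of 45 mod 151 are 137 and 14. Verify: 137² = 18769 ≡ 45 (mod 151)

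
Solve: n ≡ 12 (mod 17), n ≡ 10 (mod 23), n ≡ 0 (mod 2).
M = 17 × 23 × 2 = 782. M₁ = 46, y₁ ≡ 10 (mod 17). M₂ = 34, y₂ ≡ 21 (mod 23). M₃ = 391, y₃ ≡ 1 (mod 2). n = 12×46×10 + 10×34×21 + 0×391×1 ≡ 148 (mod 782)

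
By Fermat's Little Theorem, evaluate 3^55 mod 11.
By Fermat: 3^{10} ≡ 1 (mod 11). 55 = 5×10 + 5. So 3^{55} ≡ 3^{5} ≡ 1 (mod 11)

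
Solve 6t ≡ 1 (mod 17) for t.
3

Using Extended Euclidean Algorithm:
gcd(6, 17) = 1
Bezout coefficients: 6 × 3 + 17 × -1 = 1
So 6 × 3 ≡ 1 (mod 17)
The inverse is 3 mod 17 = 3
Verification: 6 × 3 = 18 = 1 × 17 + 1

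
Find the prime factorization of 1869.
3 × 7 × 89

Divide by primes starting from smallest:
1869 ÷ 3 = 623
623 ÷ 7 = 89
89 ÷ 89 = 1

1869 = 3 × 7 × 89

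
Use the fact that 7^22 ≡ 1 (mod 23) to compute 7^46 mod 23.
By Fermat: 7^{22} ≡ 1 (mod 23). 46 = 2×22 + 2. So 7^{46} ≡ 7^{2} ≡ 3 (mod 23)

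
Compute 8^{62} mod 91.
64

Using successive squaring:
Binary expansion of 62: 111110
Powers of 8 mod 91 (each is the square of the previous):
  8^1 ≡ 8 (mod 91)
  8^2 ≡ 8² = 64 ≡ 64 (mod 91)
  8^4 ≡ 64² = 4096 ≡ 1 (mod 91)
  8^8 ≡ 1² = 1 ≡ 1 (mod 91)
  8^16 ≡ 1² = 1 ≡ 1 (mod 91)
  8^32 ≡ 1² = 1 ≡ 1 (mod 91)
62 = 32 + 16 + 8 + 4 + 2, so 8^62 = 8^32 × 8^16 × 8^8 × 8^4 × 8^2 ≡ 1 × 1 × 1 × 1 × 64 (mod 91)
Multiplying step by step:
  1 × 1 = 1 ≡ 1 (mod 91)
  1 × 1 = 1 ≡ 1 (mod 91)
  1 × 1 = 1 ≡ 1 (mod 91)
  1 × 64 = 64 ≡ 64 (mod 91)
Result: 8^62 ≡ 64 (mod 91)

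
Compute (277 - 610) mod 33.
30

(277 - 610) = -333
-333 mod 33 = 30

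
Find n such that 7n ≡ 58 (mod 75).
19

Since gcd(7, 75) = 1 divides 58, a solution exists.
Multiply both sides by the inverse of 7 mod 75:
  7^(-1) mod 75 = 43
  x ≡ 43 × 58 ≡ 2494 ≡ 19 (mod 75)
Verification: 7 × 19 = 133 = 1 × 75 + 58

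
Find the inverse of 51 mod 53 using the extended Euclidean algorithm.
Extended GCD: 51(26) + 53(-25) = 1. So 51^(-1) ≡ 26 ≡ 26 (mod 53). Verify: 51 × 26 = 1326 ≡ 1 (mod 53)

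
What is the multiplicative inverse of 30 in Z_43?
30^(-1) ≡ 33 (mod 43). Verification: 30 × 33 = 990 ≡ 1 (mod 43)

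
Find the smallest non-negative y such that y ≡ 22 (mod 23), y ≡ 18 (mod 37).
758

Using the Chinese Remainder Theorem:
M = product of moduli = 851
For equation 1: M_1 = 37, 37 ≡ 14 (mod 23), inverse of 37 mod 23 is 5 (check: 14 × 5 = 70 ≡ 1 (mod 23))
For equation 2: M_2 = 23, 23 ≡ 23 (mod 37), inverse of 23 mod 37 is 29 (check: 23 × 29 = 667 ≡ 1 (mod 37))
Combine: y ≡ Σ r_i×M_i×(M_i⁻¹ mod m_i) = 22×37×5 + 18×23×29 = 4070 + 12006 = 16076
16076 mod 851 = 758
y ≡ 758 (mod 851)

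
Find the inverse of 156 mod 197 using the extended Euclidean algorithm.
Extended GCD: 156(24) + 197(-19) = 1. So 156^(-1) ≡ 24 ≡ 24 (mod 197). Verify: 156 × 24 = 3744 ≡ 1 (mod 197)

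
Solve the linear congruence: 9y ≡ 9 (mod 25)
1

Since gcd(9, 25) = 1 divides 9, a solution exists.
Multiply both sides by the inverse of 9 mod 25:
  9^(-1) mod 25 = 14
  x ≡ 14 × 9 ≡ 126 ≡ 1 (mod 25)
Verification: 9 × 1 = 9 = 0 × 25 + 9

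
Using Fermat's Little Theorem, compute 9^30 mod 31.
By Fermat's Little Theorem, 9^{30} ≡ 1 (mod 31) since 31 is prime and gcd(9, 31) = 1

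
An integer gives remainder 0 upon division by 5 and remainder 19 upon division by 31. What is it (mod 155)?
M = 5 × 31 = 155. M₁ = 31, y₁ ≡ 1 (mod 5). M₂ = 5, y₂ ≡ 25 (mod 31). x = 0×31×1 + 19×5×25 ≡ 50 (mod 155). The smallest positive such number is 50.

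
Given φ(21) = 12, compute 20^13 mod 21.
By Euler: 20^{12} ≡ 1 (mod 21) since gcd(20, 21) = 1. 13 = 1×12 + 1. So 20^{13} ≡ 20^{1} ≡ 20 (mod 21)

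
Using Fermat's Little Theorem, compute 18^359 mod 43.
By Fermat: 18^{42} ≡ 1 (mod 43). 359 ≡ 23 (mod 42). So 18^{359} ≡ 18^{23} ≡ 20 (mod 43)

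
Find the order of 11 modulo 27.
Powers of 11 mod 27: 11^1≡11, 11^2≡13, 11^3≡8, 11^4≡7, 11^5≡23, 11^6≡10, 11^7≡2, 11^8≡22, 11^9≡26, 11^10≡16, 11^11≡14, 11^12≡19, 11^13≡20, 11^14≡4, 11^15≡17, 11^16≡25, 11^17≡5, 11^18≡1. Order = 18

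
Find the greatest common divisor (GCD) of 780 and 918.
6

Using the Euclidean algorithm:
780 = 0 × 918 + 780
918 = 1 × 780 + 138
780 = 5 × 138 + 90
138 = 1 × 90 + 48
90 = 1 × 48 + 42
48 = 1 × 42 + 6
42 = 7 × 6 + 0

GCD(780, 918) = 6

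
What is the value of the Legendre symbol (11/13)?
(11/13) = 11^{6} mod 13 = -1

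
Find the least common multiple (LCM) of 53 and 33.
1749

First find GCD(53, 33) using the Euclidean algorithm:
53 = 1 × 33 + 20
33 = 1 × 20 + 13
20 = 1 × 13 + 7
13 = 1 × 7 + 6
7 = 1 × 6 + 1
6 = 6 × 1 + 0
GCD(53, 33) = 1

LCM formula: LCM(a, b) = (a × b) / GCD(a, b)
LCM(53, 33) = (53 × 33) / 1
LCM(53, 33) = 1749 / 1
LCM(53, 33) = 1749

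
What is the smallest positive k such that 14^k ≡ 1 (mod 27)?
Powers of 14 mod 27: 14^1≡14, 14^2≡7, 14^3≡17, 14^4≡22, 14^5≡11, 14^6≡19, 14^7≡23, 14^8≡25, 14^9≡26, 14^10≡13, 14^11≡20, 14^12≡10, 14^13≡5, 14^14≡16, 14^15≡8, 14^16≡4, 14^17≡2, 14^18≡1. Order = 18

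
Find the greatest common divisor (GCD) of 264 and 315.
3

Using the Euclidean algorithm:
264 = 0 × 315 + 264
315 = 1 × 264 + 51
264 = 5 × 51 + 9
51 = 5 × 9 + 6
9 = 1 × 6 + 3
6 = 2 × 3 + 0

GCD(264, 315) = 3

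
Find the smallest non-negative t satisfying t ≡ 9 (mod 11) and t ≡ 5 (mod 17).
M = 11 × 17 = 187. M₁ = 17, y₁ ≡ 2 (mod 11). M₂ = 11, y₂ ≡ 14 (mod 17). t = 9×17×2 + 5×11×14 ≡ 141 (mod 187)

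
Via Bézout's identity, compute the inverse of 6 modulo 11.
Extended GCD: 6(2) + 11(-1) = 1. So 6^(-1) ≡ 2 ≡ 2 (mod 11). Verify: 6 × 2 = 12 ≡ 1 (mod 11)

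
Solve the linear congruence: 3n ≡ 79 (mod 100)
93

Since gcd(3, 100) = 1 divides 79, a solution exists.
Multiply both sides by the inverse of 3 mod 100:
  3^(-1) mod 100 = 67
  x ≡ 67 × 79 ≡ 5293 ≡ 93 (mod 100)
Verification: 3 × 93 = 279 = 2 × 100 + 79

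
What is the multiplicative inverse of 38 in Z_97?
38^(-1) ≡ 23 (mod 97). Verification: 38 × 23 = 874 ≡ 1 (mod 97)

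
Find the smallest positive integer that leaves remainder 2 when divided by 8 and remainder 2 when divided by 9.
M = 8 × 9 = 72. M₁ = 9, y₁ ≡ 1 (mod 8). M₂ = 8, y₂ ≡ 8 (mod 9). r = 2×9×1 + 2×8×8 ≡ 2 (mod 72). The smallest positive such number is 2.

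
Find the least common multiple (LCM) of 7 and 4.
28

First find GCD(7, 4) using the Euclidean algorithm:
7 = 1 × 4 + 3
4 = 1 × 3 + 1
3 = 3 × 1 + 0
GCD(7, 4) = 1

LCM formula: LCM(a, b) = (a × b) / GCD(a, b)
LCM(7, 4) = (7 × 4) / 1
LCM(7, 4) = 28 / 1
LCM(7, 4) = 28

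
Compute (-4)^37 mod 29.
Using Fermat: (-4)^{28} ≡ 1 (mod 29). 37 ≡ 9 (mod 28). So (-4)^{37} ≡ (-4)^{9} ≡ 16 (mod 29)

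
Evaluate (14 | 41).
(14/41) = 14^{20} mod 41 = -1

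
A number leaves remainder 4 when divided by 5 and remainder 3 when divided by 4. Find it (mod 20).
M = 5 × 4 = 20. M₁ = 4, y₁ ≡ 4 (mod 5). M₂ = 5, y₂ ≡ 1 (mod 4). r = 4×4×4 + 3×5×1 ≡ 19 (mod 20)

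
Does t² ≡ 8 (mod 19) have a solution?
By Euler's criterion: 8^{9} ≡ 18 (mod 19). Since this equals -1 (≡ 18), 8 is not a QR.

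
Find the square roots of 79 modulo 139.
The square roots of 79 mod 139 are 45 and 94. Verify: 45² = 2025 ≡ 79 (mod 139)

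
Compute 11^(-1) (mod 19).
11^(-1) ≡ 7 (mod 19). Verification: 11 × 7 = 77 ≡ 1 (mod 19)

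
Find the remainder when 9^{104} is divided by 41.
By Fermat: 9^{40} ≡ 1 (mod 41). 104 = 2×40 + 24. So 9^{104} ≡ 9^{24} ≡ 1 (mod 41)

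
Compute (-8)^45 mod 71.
Using repeated squaring. (-8) ≡ 63 (mod 71). 45 = 32 + 8 + 4 + 1 (binary 101101). Repeated squaring mod 71: 63^1 ≡ 63; 63^2 ≡ 63² = 3969 ≡ 64; 63^4 ≡ 64² = 4096 ≡ 49; 63^8 ≡ 49² = 2401 ≡ 58; 63^16 ≡ 58² = 3364 ≡ 27; 63^32 ≡ 27² = 729 ≡ 19. Multiply: (-8)^45 ≡ 63^32 × 63^8 × 63^4 × 63^1 ≡ 19 × 58 × 49 × 63 (mod 71): 19 × 58 = 1102 ≡ 37; 37 × 49 = 1813 ≡ 38; 38 × 63 = 2394 ≡ 51. So (-8)^45 ≡ 51 (mod 71).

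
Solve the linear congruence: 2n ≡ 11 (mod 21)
16

Since gcd(2, 21) = 1 divides 11, a solution exists.
Multiply both sides by the inverse of 2 mod 21:
  2^(-1) mod 21 = 11
  x ≡ 11 × 11 ≡ 121 ≡ 16 (mod 21)
Verification: 2 × 16 = 32 = 1 × 21 + 11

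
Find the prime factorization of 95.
5 × 19

Divide by primes starting from smallest:
95 ÷ 5 = 19
19 ÷ 19 = 1

95 = 5 × 19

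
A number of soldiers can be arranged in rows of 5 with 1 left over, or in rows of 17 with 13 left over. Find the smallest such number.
M = 5 × 17 = 85. M₁ = 17, y₁ ≡ 3 (mod 5). M₂ = 5, y₂ ≡ 7 (mod 17). y = 1×17×3 + 13×5×7 ≡ 81 (mod 85). The smallest positive such number is 81.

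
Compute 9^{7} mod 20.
9

Using successive squaring:
Binary expansion of 7: 111
Powers of 9 mod 20 (each is the square of the previous):
  9^1 ≡ 9 (mod 20)
  9^2 ≡ 9² = 81 ≡ 1 (mod 20)
  9^4 ≡ 1² = 1 ≡ 1 (mod 20)
7 = 4 + 2 + 1, so 9^7 = 9^4 × 9^2 × 9^1 ≡ 1 × 1 × 9 (mod 20)
Multiplying step by step:
  1 × 1 = 1 ≡ 1 (mod 20)
  1 × 9 = 9 ≡ 9 (mod 20)
Result: 9^7 ≡ 9 (mod 20)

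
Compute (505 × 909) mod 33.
15

(505 × 909) = 459045
459045 mod 33 = 15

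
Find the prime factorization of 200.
2^3 × 5^2

Divide by primes starting from smallest:
200 ÷ 2 = 100
100 ÷ 2 = 50
50 ÷ 2 = 25
25 ÷ 5 = 5
5 ÷ 5 = 1

200 = 2^3 × 5^2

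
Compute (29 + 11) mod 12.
4

(29 + 11) = 40
40 mod 12 = 4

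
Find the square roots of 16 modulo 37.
The square roots of 16 mod 37 are 33 and 4. Verify: 33² = 1089 ≡ 16 (mod 37)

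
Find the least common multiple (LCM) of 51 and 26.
1326

First find GCD(51, 26) using the Euclidean algorithm:
51 = 1 × 26 + 25
26 = 1 × 25 + 1
25 = 25 × 1 + 0
GCD(51, 26) = 1

LCM formula: LCM(a, b) = (a × b) / GCD(a, b)
LCM(51, 26) = (51 × 26) / 1
LCM(51, 26) = 1326 / 1
LCM(51, 26) = 1326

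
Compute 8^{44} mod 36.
28

Using successive squaring:
Binary expansion of 44: 101100
Powers of 8 mod 36 (each is the square of the previous):
  8^1 ≡ 8 (mod 36)
  8^2 ≡ 8² = 64 ≡ 28 (mod 36)
  8^4 ≡ 28² = 784 ≡ 28 (mod 36)
  8^8 ≡ 28² = 784 ≡ 28 (mod 36)
  8^16 ≡ 28² = 784 ≡ 28 (mod 36)
  8^32 ≡ 28² = 784 ≡ 28 (mod 36)
44 = 32 + 8 + 4, so 8^44 = 8^32 × 8^8 × 8^4 ≡ 28 × 28 × 28 (mod 36)
Multiplying step by step:
  28 × 28 = 784 ≡ 28 (mod 36)
  28 × 28 = 784 ≡ 28 (mod 36)
Result: 8^44 ≡ 28 (mod 36)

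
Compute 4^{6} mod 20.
16

Using successive squaring:
Binary expansion of 6: 110
Powers of 4 mod 20 (each is the square of the previous):
  4^1 ≡ 4 (mod 20)
  4^2 ≡ 4² = 16 ≡ 16 (mod 20)
  4^4 ≡ 16² = 256 ≡ 16 (mod 20)
6 = 4 + 2, so 4^6 = 4^4 × 4^2 ≡ 16 × 16 (mod 20)
Multiplying step by step:
  16 × 16 = 256 ≡ 16 (mod 20)
Result: 4^6 ≡ 16 (mod 20)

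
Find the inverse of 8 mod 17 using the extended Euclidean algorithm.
Extended GCD: 8(-2) + 17(1) = 1. So 8^(-1) ≡ 15 ≡ 15 (mod 17). Verify: 8 × 15 = 120 ≡ 1 (mod 17)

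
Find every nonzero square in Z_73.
QRs mod 73: {1, 2, 3, 4, 6, 8, 9, 12, 16, 18, 19, 23, 24, 25, 27, 32, 35, 36, 37, 38, 41, 46, 48, 49, 50, 54, 55, 57, 61, 64, 65, 67, 69, 70, 71, 72}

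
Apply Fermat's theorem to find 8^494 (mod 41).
By Fermat: 8^{40} ≡ 1 (mod 41). 494 ≡ 14 (mod 40). So 8^{494} ≡ 8^{14} ≡ 4 (mod 41)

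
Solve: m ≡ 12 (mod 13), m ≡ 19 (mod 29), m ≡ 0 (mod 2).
M = 13 × 29 × 2 = 754. M₁ = 58, y₁ ≡ 11 (mod 13). M₂ = 26, y₂ ≡ 19 (mod 29). M₃ = 377, y₃ ≡ 1 (mod 2). m = 12×58×11 + 19×26×19 + 0×377×1 ≡ 454 (mod 754)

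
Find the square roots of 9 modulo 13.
The square roots of 9 mod 13 are 3 and 10. Verify: 3² = 9 ≡ 9 (mod 13)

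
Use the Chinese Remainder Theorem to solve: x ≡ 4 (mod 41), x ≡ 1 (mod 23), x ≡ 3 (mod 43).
2669

Using the Chinese Remainder Theorem:
M = product of moduli = 40549
For equation 1: M_1 = 989, 989 ≡ 5 (mod 41), inverse of 989 mod 41 is 33 (check: 5 × 33 = 165 ≡ 1 (mod 41))
For equation 2: M_2 = 1763, 1763 ≡ 15 (mod 23), inverse of 1763 mod 23 is 20 (check: 15 × 20 = 300 ≡ 1 (mod 23))
For equation 3: M_3 = 943, 943 ≡ 40 (mod 43), inverse of 943 mod 43 is 14 (check: 40 × 14 = 560 ≡ 1 (mod 43))
Combine: x ≡ Σ r_i×M_i×(M_i⁻¹ mod m_i) = 4×989×33 + 1×1763×20 + 3×943×14 = 130548 + 35260 + 39606 = 205414
205414 mod 40549 = 2669
x ≡ 2669 (mod 40549)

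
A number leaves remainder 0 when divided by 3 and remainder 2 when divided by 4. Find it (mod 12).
M = 3 × 4 = 12. M₁ = 4, y₁ ≡ 1 (mod 3). M₂ = 3, y₂ ≡ 3 (mod 4). y = 0×4×1 + 2×3×3 ≡ 6 (mod 12)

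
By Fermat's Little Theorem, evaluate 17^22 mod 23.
By Fermat's Little Theorem, 17^{22} ≡ 1 (mod 23) since 23 is prime and gcd(17, 23) = 1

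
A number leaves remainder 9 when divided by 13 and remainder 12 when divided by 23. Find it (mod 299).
M = 13 × 23 = 299. M₁ = 23, y₁ ≡ 4 (mod 13). M₂ = 13, y₂ ≡ 16 (mod 23). y = 9×23×4 + 12×13×16 ≡ 35 (mod 299)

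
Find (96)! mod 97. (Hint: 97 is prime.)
By Wilson's theorem, (96)! ≡ -1 ≡ 96 (mod 97)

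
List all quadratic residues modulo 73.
QRs mod 73: {1, 2, 3, 4, 6, 8, 9, 12, 16, 18, 19, 23, 24, 25, 27, 32, 35, 36, 37, 38, 41, 46, 48, 49, 50, 54, 55, 57, 61, 64, 65, 67, 69, 70, 71, 72}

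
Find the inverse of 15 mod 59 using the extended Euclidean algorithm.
Extended GCD: 15(4) + 59(-1) = 1. So 15^(-1) ≡ 4 ≡ 4 (mod 59). Verify: 15 × 4 = 60 ≡ 1 (mod 59)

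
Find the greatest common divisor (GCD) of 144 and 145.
1

Using the Euclidean algorithm:
144 = 0 × 145 + 144
145 = 1 × 144 + 1
144 = 144 × 1 + 0

GCD(144, 145) = 1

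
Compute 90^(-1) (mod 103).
95

Using Extended Euclidean Algorithm:
gcd(90, 103) = 1
Bezout coefficients: 90 × -8 + 103 × 7 = 1
So 90 × -8 ≡ 1 (mod 103)
The inverse is -8 mod 103 = 95
Verification: 90 × 95 = 8550 = 83 × 103 + 1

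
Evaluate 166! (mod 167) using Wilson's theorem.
By Wilson's theorem, (166)! ≡ -1 ≡ 166 (mod 167)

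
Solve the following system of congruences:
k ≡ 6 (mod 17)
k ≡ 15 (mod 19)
91

Using the Chinese Remainder Theorem:
M = product of moduli = 323
For equation 1: M_1 = 19, 19 ≡ 2 (mod 17), inverse of 19 mod 17 is 9 (check: 2 × 9 = 18 ≡ 1 (mod 17))
For equation 2: M_2 = 17, 17 ≡ 17 (mod 19), inverse of 17 mod 19 is 9 (check: 17 × 9 = 153 ≡ 1 (mod 19))
Combine: k ≡ Σ r_i×M_i×(M_i⁻¹ mod m_i) = 6×19×9 + 15×17×9 = 1026 + 2295 = 3321
3321 mod 323 = 91
k ≡ 91 (mod 323)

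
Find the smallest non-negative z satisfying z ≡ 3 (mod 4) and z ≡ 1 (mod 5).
M = 4 × 5 = 20. M₁ = 5, y₁ ≡ 1 (mod 4). M₂ = 4, y₂ ≡ 4 (mod 5). z = 3×5×1 + 1×4×4 ≡ 11 (mod 20)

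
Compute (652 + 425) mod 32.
21

(652 + 425) = 1077
1077 mod 32 = 21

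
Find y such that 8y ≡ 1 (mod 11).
8^(-1) ≡ 7 (mod 11). Verification: 8 × 7 = 56 ≡ 1 (mod 11)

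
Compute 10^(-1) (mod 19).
10^(-1) ≡ 2 (mod 19). Verification: 10 × 2 = 20 ≡ 1 (mod 19)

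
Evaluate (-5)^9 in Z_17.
(-5) ≡ 12 (mod 17). 9 = 8 + 1 (binary 1001). Repeated squaring mod 17: 12^1 ≡ 12; 12^2 ≡ 12² = 144 ≡ 8; 12^4 ≡ 8² = 64 ≡ 13; 12^8 ≡ 13² = 169 ≡ 16. Multiply: (-5)^9 ≡ 12^8 × 12^1 ≡ 16 × 12 (mod 17): 16 × 12 = 192 ≡ 5. So (-5)^9 ≡ 5 (mod 17).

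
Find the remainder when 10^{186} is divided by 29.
By Fermat: 10^{28} ≡ 1 (mod 29). 186 = 6×28 + 18. So 10^{186} ≡ 10^{18} ≡ 5 (mod 29)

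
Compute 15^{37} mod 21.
15

Using successive squaring:
Binary expansion of 37: 100101
Powers of 15 mod 21 (each is the square of the previous):
  15^1 ≡ 15 (mod 21)
  15^2 ≡ 15² = 225 ≡ 15 (mod 21)
  15^4 ≡ 15² = 225 ≡ 15 (mod 21)
  15^8 ≡ 15² = 225 ≡ 15 (mod 21)
  15^16 ≡ 15² = 225 ≡ 15 (mod 21)
  15^32 ≡ 15² = 225 ≡ 15 (mod 21)
37 = 32 + 4 + 1, so 15^37 = 15^32 × 15^4 × 15^1 ≡ 15 × 15 × 15 (mod 21)
Multiplying step by step:
  15 × 15 = 225 ≡ 15 (mod 21)
  15 × 15 = 225 ≡ 15 (mod 21)
Result: 15^37 ≡ 15 (mod 21)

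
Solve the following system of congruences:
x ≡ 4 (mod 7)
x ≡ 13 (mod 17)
81

Using the Chinese Remainder Theorem:
M = product of moduli = 119
For equation 1: M_1 = 17, 17 ≡ 3 (mod 7), inverse of 17 mod 7 is 5 (check: 3 × 5 = 15 ≡ 1 (mod 7))
For equation 2: M_2 = 7, 7 ≡ 7 (mod 17), inverse of 7 mod 17 is 5 (check: 7 × 5 = 35 ≡ 1 (mod 17))
Combine: x ≡ Σ r_i×M_i×(M_i⁻¹ mod m_i) = 4×17×5 + 13×7×5 = 340 + 455 = 795
795 mod 119 = 81
x ≡ 81 (mod 119)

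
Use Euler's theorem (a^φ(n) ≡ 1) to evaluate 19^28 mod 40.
By Euler: 19^{16} ≡ 1 (mod 40) since gcd(19, 40) = 1. 28 = 1×16 + 12. So 19^{28} ≡ 19^{12} ≡ 1 (mod 40)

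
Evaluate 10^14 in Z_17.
Using repeated squaring. 14 = 8 + 4 + 2 (binary 1110). Repeated squaring mod 17: 10^1 ≡ 10; 10^2 ≡ 10² = 100 ≡ 15; 10^4 ≡ 15² = 225 ≡ 4; 10^8 ≡ 4² = 16 ≡ 16. Multiply: 10^14 = 10^8 × 10^4 × 10^2 ≡ 16 × 4 × 15 (mod 17): 16 × 4 = 64 ≡ 13; 13 × 15 = 195 ≡ 8. So 10^14 ≡ 8 (mod 17).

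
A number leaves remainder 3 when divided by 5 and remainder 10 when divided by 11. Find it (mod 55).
M = 5 × 11 = 55. M₁ = 11, y₁ ≡ 1 (mod 5). M₂ = 5, y₂ ≡ 9 (mod 11). m = 3×11×1 + 10×5×9 ≡ 43 (mod 55)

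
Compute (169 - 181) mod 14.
2

(169 - 181) = -12
-12 mod 14 = 2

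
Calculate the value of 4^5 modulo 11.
5 = 4 + 1 (binary 101). Repeated squaring mod 11: 4^1 ≡ 4; 4^2 ≡ 4² = 16 ≡ 5; 4^4 ≡ 5² = 25 ≡ 3. Multiply: 4^5 = 4^4 × 4^1 ≡ 3 × 4 (mod 11): 3 × 4 = 12 ≡ 1. So 4^5 ≡ 1 (mod 11).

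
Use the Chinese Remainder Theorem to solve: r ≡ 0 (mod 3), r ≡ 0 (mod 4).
M = 3 × 4 = 12. M₁ = 4, y₁ ≡ 1 (mod 3). M₂ = 3, y₂ ≡ 3 (mod 4). r = 0×4×1 + 0×3×3 ≡ 0 (mod 12)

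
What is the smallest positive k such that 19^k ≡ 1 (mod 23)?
Powers of 19 mod 23: 19^1≡19, 19^2≡16, 19^3≡5, 19^4≡3, 19^5≡11, 19^6≡2, 19^7≡15, 19^8≡9, 19^9≡10, 19^10≡6, 19^11≡22, 19^12≡4, 19^13≡7, 19^14≡18, 19^15≡20, 19^16≡12, 19^17≡21, 19^18≡8, 19^19≡14, 19^20≡13, 19^21≡17, 19^22≡1. Order = 22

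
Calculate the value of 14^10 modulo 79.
10 = 8 + 2 (binary 1010). Repeated squaring mod 79: 14^1 ≡ 14; 14^2 ≡ 14² = 196 ≡ 38; 14^4 ≡ 38² = 1444 ≡ 22; 14^8 ≡ 22² = 484 ≡ 10. Multiply: 14^10 = 14^8 × 14^2 ≡ 10 × 38 (mod 79): 10 × 38 = 380 ≡ 64. So 14^10 ≡ 64 (mod 79).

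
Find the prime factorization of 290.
2 × 5 × 29

Divide by primes starting from smallest:
290 ÷ 2 = 145
145 ÷ 5 = 29
29 ÷ 29 = 1

290 = 2 × 5 × 29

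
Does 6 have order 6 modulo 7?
p - 1 = 6 has prime divisors 2, 3. Check 6^(6/q) mod 7 for each: 6^(6/2) = 6^3 ≡ 6, 6^(6/3) = 6^2 ≡ 1 (mod 7). Since 6^2 ≡ 1 (mod 7), the order of 6 divides 2 (in fact the order is 2) ≠ 6, so it is not a primitive root.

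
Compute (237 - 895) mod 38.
26

(237 - 895) = -658
-658 mod 38 = 26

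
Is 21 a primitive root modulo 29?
Yes

To verify, check if 21^(28/q) ≢ 1 (mod 29) for each prime divisor q of 28
Divisors of 28 = 28: [1, 2, 4, 7, 14, 28]
  21^(28/2) = 21^14 ≡ 28 (mod 29)
  21^(28/7) = 21^4 ≡ 7 (mod 29)
Conclusion: 21 is a primitive root modulo 29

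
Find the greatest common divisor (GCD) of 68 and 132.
4

Using the Euclidean algorithm:
68 = 0 × 132 + 68
132 = 1 × 68 + 64
68 = 1 × 64 + 4
64 = 16 × 4 + 0

GCD(68, 132) = 4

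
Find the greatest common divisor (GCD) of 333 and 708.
3

Using the Euclidean algorithm:
333 = 0 × 708 + 333
708 = 2 × 333 + 42
333 = 7 × 42 + 39
42 = 1 × 39 + 3
39 = 13 × 3 + 0

GCD(333, 708) = 3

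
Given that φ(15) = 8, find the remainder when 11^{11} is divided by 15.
By Euler: 11^{8} ≡ 1 (mod 15) since gcd(11, 15) = 1. 11 = 1×8 + 3. So 11^{11} ≡ 11^{3} ≡ 11 (mod 15)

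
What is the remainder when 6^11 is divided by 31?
Using repeated squaring. 11 = 8 + 2 + 1 (binary 1011). Repeated squaring mod 31: 6^1 ≡ 6; 6^2 ≡ 6² = 36 ≡ 5; 6^4 ≡ 5² = 25 ≡ 25; 6^8 ≡ 25² = 625 ≡ 5. Multiply: 6^11 = 6^8 × 6^2 × 6^1 ≡ 5 × 5 × 6 (mod 31): 5 × 5 = 25 ≡ 25; 25 × 6 = 150 ≡ 26. So 6^11 ≡ 26 (mod 31).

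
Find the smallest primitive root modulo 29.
p - 1 = 28 has prime divisors 2, 7. h is a primitive root mod 29 iff h^(28/q) ≢ 1 (mod 29) for each such q.
h = 2: 2^14 ≡ 28, 2^4 ≡ 16 (mod 29); none is 1, so 2 has order 28 and is a primitive root.
The smallest primitive root mod 29 is g = 2.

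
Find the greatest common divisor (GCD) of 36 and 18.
18

Using the Euclidean algorithm:
36 = 2 × 18 + 0

GCD(36, 18) = 18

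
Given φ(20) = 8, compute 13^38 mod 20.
By Euler: 13^{8} ≡ 1 (mod 20) since gcd(13, 20) = 1. 38 = 4×8 + 6. So 13^{38} ≡ 13^{6} ≡ 9 (mod 20)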